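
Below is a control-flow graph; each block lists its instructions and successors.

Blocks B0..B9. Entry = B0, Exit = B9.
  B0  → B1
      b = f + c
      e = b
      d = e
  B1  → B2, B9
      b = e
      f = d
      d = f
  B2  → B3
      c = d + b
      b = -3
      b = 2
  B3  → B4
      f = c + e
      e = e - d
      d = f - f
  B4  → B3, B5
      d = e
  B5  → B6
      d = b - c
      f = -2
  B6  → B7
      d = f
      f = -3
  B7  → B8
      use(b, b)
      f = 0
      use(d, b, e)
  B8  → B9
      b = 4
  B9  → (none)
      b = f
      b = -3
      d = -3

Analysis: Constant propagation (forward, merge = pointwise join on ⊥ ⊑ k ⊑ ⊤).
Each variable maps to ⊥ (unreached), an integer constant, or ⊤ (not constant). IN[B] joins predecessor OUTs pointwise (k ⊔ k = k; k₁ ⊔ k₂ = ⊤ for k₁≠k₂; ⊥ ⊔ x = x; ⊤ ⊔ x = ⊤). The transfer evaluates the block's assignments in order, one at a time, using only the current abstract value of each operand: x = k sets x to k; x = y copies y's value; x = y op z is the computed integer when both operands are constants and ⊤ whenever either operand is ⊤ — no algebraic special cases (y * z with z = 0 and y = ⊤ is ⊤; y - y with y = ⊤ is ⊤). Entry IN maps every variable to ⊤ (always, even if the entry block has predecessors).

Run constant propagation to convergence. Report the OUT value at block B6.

Answer: {a: ⊤, b: 2, c: ⊤, d: -2, e: ⊤, f: -3}

Derivation:
Converged values:
  B0:  IN=(all ⊤)  OUT=(all ⊤)
  B1:  IN=(all ⊤)  OUT=(all ⊤)
  B2:  IN=(all ⊤)  OUT={b:2; rest ⊤}
  B3:  IN={b:2; rest ⊤}  OUT={b:2; rest ⊤}
  B4:  IN={b:2; rest ⊤}  OUT={b:2; rest ⊤}
  B5:  IN={b:2; rest ⊤}  OUT={b:2, f:-2; rest ⊤}
  B6:  IN={b:2, f:-2; rest ⊤}  OUT={b:2, d:-2, f:-3; rest ⊤}
  B7:  IN={b:2, d:-2, f:-3; rest ⊤}  OUT={b:2, d:-2, f:0; rest ⊤}
  B8:  IN={b:2, d:-2, f:0; rest ⊤}  OUT={b:4, d:-2, f:0; rest ⊤}
  B9:  IN=(all ⊤)  OUT={b:-3, d:-3; rest ⊤}

Merge at B6: IN[B6] = OUT[B5] = {a: ⊤, b: 2, c: ⊤, d: ⊤, e: ⊤, f: -2}
Applying B6's transfer function to that IN value gives OUT[B6] (row B6 above).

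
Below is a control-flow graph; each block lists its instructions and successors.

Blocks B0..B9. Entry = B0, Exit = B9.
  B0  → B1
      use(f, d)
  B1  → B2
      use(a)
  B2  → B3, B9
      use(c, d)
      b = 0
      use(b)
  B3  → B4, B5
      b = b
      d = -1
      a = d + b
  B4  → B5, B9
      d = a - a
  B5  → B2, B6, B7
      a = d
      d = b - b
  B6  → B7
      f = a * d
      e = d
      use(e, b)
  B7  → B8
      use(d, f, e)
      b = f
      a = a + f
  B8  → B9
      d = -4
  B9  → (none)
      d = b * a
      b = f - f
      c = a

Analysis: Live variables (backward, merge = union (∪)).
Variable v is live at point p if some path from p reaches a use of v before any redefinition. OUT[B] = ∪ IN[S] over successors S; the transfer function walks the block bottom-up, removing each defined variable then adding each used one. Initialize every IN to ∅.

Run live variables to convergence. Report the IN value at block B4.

Answer: {a, b, c, e, f}

Working:
Fixpoint table:
  B0: | IN={a, c, d, e, f} | OUT={a, c, d, e, f}
  B1: | IN={a, c, d, e, f} | OUT={a, c, d, e, f}
  B2: | IN={a, c, d, e, f} | OUT={a, b, c, e, f}
  B3: | IN={b, c, e, f} | OUT={a, b, c, d, e, f}
  B4: | IN={a, b, c, e, f} | OUT={a, b, c, d, e, f}
  B5: | IN={b, c, d, e, f} | OUT={a, b, c, d, e, f}
  B6: | IN={a, b, d} | OUT={a, d, e, f}
  B7: | IN={a, d, e, f} | OUT={a, b, f}
  B8: | IN={a, b, f} | OUT={a, b, f}
  B9: | IN={a, b, f} | OUT={}

Merge at B4: OUT[B4] = IN[B5] ⊔ IN[B9] = {a, b, c, d, e, f}
Applying B4's transfer function to that OUT value gives IN[B4] (row B4 above).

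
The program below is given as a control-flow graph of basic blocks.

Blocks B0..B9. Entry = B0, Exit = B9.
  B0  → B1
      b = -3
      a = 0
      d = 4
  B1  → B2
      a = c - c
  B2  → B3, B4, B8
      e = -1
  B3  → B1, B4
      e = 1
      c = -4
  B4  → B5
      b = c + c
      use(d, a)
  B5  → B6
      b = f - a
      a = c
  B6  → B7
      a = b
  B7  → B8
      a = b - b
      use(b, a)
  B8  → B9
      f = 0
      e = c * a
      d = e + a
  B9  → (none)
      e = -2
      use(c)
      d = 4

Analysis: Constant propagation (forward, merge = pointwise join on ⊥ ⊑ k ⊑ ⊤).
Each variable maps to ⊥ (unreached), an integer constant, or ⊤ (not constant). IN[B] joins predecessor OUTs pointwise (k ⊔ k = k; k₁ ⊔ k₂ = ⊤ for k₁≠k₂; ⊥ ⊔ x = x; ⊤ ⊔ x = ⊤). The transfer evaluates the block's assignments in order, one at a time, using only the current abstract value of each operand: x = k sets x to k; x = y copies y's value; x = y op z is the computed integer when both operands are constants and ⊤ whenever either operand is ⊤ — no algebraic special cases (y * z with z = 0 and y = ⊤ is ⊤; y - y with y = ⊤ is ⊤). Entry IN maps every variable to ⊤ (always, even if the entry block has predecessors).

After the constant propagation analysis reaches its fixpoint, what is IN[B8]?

Fixpoint table:
  B0:  IN=(all ⊤)  OUT={a:0, b:-3, d:4; rest ⊤}
  B1:  IN={b:-3, d:4; rest ⊤}  OUT={b:-3, d:4; rest ⊤}
  B2:  IN={b:-3, d:4; rest ⊤}  OUT={b:-3, d:4, e:-1; rest ⊤}
  B3:  IN={b:-3, d:4, e:-1; rest ⊤}  OUT={b:-3, c:-4, d:4, e:1; rest ⊤}
  B4:  IN={b:-3, d:4; rest ⊤}  OUT={d:4; rest ⊤}
  B5:  IN={d:4; rest ⊤}  OUT={d:4; rest ⊤}
  B6:  IN={d:4; rest ⊤}  OUT={d:4; rest ⊤}
  B7:  IN={d:4; rest ⊤}  OUT={d:4; rest ⊤}
  B8:  IN={d:4; rest ⊤}  OUT={f:0; rest ⊤}
  B9:  IN={f:0; rest ⊤}  OUT={d:4, e:-2, f:0; rest ⊤}

Merge at B8: IN[B8] = OUT[B2] ⊔ OUT[B7] = {a: ⊤, b: ⊤, c: ⊤, d: 4, e: ⊤, f: ⊤}

Answer: {a: ⊤, b: ⊤, c: ⊤, d: 4, e: ⊤, f: ⊤}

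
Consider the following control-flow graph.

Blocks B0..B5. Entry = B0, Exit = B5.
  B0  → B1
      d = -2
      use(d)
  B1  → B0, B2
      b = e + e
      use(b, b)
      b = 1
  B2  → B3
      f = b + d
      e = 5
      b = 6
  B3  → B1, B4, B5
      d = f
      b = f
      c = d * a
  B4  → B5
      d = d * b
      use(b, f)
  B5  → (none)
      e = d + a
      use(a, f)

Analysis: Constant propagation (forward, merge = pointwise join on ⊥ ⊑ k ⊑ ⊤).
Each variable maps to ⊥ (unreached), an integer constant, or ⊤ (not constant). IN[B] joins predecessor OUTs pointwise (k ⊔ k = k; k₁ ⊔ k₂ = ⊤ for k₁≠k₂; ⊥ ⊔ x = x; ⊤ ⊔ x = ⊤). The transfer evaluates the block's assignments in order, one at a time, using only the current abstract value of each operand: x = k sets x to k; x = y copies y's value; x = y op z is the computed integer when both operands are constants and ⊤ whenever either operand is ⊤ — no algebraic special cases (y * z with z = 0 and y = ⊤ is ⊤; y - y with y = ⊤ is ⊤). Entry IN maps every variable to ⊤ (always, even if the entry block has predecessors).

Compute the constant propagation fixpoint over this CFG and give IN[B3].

Answer: {a: ⊤, b: 6, c: ⊤, d: ⊤, e: 5, f: ⊤}

Working:
Fixpoint table:
  B0: | IN=(all ⊤) | OUT={d:-2; rest ⊤}
  B1: | IN=(all ⊤) | OUT={b:1; rest ⊤}
  B2: | IN={b:1; rest ⊤} | OUT={b:6, e:5; rest ⊤}
  B3: | IN={b:6, e:5; rest ⊤} | OUT={e:5; rest ⊤}
  B4: | IN={e:5; rest ⊤} | OUT={e:5; rest ⊤}
  B5: | IN={e:5; rest ⊤} | OUT=(all ⊤)

Merge at B3: IN[B3] = OUT[B2] = {a: ⊤, b: 6, c: ⊤, d: ⊤, e: 5, f: ⊤}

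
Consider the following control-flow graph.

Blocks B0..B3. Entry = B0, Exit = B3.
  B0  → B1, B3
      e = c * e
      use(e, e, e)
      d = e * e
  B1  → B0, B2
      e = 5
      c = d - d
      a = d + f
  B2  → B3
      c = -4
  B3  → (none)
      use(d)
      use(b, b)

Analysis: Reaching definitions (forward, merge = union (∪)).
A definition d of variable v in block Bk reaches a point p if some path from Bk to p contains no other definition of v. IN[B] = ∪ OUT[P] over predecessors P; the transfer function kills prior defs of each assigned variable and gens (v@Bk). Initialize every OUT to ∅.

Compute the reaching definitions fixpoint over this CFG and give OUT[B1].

Converged values:
  B0:   IN={a@B1, c@B1, d@B0, e@B1}   OUT={a@B1, c@B1, d@B0, e@B0}
  B1:   IN={a@B1, c@B1, d@B0, e@B0}   OUT={a@B1, c@B1, d@B0, e@B1}
  B2:   IN={a@B1, c@B1, d@B0, e@B1}   OUT={a@B1, c@B2, d@B0, e@B1}
  B3:   IN={a@B1, c@B1, c@B2, d@B0, e@B0, e@B1}   OUT={a@B1, c@B1, c@B2, d@B0, e@B0, e@B1}

Merge at B1: IN[B1] = OUT[B0] = {a@B1, c@B1, d@B0, e@B0}
Applying B1's transfer function to that IN value gives OUT[B1] (row B1 above).

Answer: {a@B1, c@B1, d@B0, e@B1}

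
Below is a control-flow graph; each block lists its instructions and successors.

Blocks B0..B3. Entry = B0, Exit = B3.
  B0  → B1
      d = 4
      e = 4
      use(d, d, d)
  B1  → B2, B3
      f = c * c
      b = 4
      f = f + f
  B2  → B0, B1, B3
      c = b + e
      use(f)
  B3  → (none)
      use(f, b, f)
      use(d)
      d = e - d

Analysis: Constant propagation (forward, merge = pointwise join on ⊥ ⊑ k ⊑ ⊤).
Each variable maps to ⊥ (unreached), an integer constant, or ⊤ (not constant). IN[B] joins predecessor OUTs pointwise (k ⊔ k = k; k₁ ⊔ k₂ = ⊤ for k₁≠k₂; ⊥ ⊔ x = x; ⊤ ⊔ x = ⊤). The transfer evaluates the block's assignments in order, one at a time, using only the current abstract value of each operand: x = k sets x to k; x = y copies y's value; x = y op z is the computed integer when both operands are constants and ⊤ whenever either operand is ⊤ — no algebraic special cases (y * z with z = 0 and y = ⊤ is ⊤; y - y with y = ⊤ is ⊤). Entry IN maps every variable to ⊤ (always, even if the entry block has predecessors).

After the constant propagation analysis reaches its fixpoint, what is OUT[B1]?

Fixpoint table:
  B0:   IN=(all ⊤)   OUT={d:4, e:4; rest ⊤}
  B1:   IN={d:4, e:4; rest ⊤}   OUT={b:4, d:4, e:4; rest ⊤}
  B2:   IN={b:4, d:4, e:4; rest ⊤}   OUT={b:4, c:8, d:4, e:4; rest ⊤}
  B3:   IN={b:4, d:4, e:4; rest ⊤}   OUT={b:4, d:0, e:4; rest ⊤}

Merge at B1: IN[B1] = OUT[B0] ⊔ OUT[B2] = {a: ⊤, b: ⊤, c: ⊤, d: 4, e: 4, f: ⊤}
Applying B1's transfer function to that IN value gives OUT[B1] (row B1 above).

Answer: {a: ⊤, b: 4, c: ⊤, d: 4, e: 4, f: ⊤}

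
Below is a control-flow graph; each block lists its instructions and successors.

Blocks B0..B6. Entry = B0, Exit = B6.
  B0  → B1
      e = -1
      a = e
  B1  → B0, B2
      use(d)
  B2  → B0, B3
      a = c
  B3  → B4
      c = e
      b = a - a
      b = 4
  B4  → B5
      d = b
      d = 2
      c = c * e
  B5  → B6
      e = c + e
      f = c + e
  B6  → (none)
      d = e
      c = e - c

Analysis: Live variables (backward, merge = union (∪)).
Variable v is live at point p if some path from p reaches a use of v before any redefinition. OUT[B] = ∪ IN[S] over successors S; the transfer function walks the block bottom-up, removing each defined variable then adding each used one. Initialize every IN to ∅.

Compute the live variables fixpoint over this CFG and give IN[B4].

Answer: {b, c, e}

Working:
Per-block solution:
  B0:  IN={c, d}  OUT={c, d, e}
  B1:  IN={c, d, e}  OUT={c, d, e}
  B2:  IN={c, d, e}  OUT={a, c, d, e}
  B3:  IN={a, e}  OUT={b, c, e}
  B4:  IN={b, c, e}  OUT={c, e}
  B5:  IN={c, e}  OUT={c, e}
  B6:  IN={c, e}  OUT={}

Merge at B4: OUT[B4] = IN[B5] = {c, e}
Applying B4's transfer function to that OUT value gives IN[B4] (row B4 above).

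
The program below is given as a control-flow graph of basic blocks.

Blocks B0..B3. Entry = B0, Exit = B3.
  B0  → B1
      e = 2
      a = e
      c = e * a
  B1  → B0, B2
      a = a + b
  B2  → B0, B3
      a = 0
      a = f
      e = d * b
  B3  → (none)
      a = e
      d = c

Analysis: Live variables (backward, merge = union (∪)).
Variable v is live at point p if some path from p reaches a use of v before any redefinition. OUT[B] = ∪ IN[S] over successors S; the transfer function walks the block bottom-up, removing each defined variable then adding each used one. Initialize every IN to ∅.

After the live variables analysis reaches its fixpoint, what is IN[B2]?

Converged values:
  B0:   IN={b, d, f}   OUT={a, b, c, d, f}
  B1:   IN={a, b, c, d, f}   OUT={b, c, d, f}
  B2:   IN={b, c, d, f}   OUT={b, c, d, e, f}
  B3:   IN={c, e}   OUT={}

Merge at B2: OUT[B2] = IN[B0] ⊔ IN[B3] = {b, c, d, e, f}
Applying B2's transfer function to that OUT value gives IN[B2] (row B2 above).

Answer: {b, c, d, f}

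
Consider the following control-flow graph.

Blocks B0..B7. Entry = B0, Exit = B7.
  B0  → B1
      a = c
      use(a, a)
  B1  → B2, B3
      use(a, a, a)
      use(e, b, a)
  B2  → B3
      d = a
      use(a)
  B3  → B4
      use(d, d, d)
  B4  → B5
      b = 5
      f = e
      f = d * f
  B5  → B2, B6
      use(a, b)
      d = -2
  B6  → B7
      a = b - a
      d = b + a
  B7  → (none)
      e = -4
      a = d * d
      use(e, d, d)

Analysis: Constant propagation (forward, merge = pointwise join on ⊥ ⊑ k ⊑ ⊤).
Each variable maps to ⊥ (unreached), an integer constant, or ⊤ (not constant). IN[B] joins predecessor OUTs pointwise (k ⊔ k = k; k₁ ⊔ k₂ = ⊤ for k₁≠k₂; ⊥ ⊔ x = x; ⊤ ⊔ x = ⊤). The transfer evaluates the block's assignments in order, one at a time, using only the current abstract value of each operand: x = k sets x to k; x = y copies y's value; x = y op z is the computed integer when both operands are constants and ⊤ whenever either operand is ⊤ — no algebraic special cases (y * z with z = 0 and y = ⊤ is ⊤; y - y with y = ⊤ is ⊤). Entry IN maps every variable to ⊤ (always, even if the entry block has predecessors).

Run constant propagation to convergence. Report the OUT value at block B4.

Answer: {a: ⊤, b: 5, c: ⊤, d: ⊤, e: ⊤, f: ⊤}

Derivation:
Fixpoint table:
  B0:   IN=(all ⊤)   OUT=(all ⊤)
  B1:   IN=(all ⊤)   OUT=(all ⊤)
  B2:   IN=(all ⊤)   OUT=(all ⊤)
  B3:   IN=(all ⊤)   OUT=(all ⊤)
  B4:   IN=(all ⊤)   OUT={b:5; rest ⊤}
  B5:   IN={b:5; rest ⊤}   OUT={b:5, d:-2; rest ⊤}
  B6:   IN={b:5, d:-2; rest ⊤}   OUT={b:5; rest ⊤}
  B7:   IN={b:5; rest ⊤}   OUT={b:5, e:-4; rest ⊤}

Merge at B4: IN[B4] = OUT[B3] = {a: ⊤, b: ⊤, c: ⊤, d: ⊤, e: ⊤, f: ⊤}
Applying B4's transfer function to that IN value gives OUT[B4] (row B4 above).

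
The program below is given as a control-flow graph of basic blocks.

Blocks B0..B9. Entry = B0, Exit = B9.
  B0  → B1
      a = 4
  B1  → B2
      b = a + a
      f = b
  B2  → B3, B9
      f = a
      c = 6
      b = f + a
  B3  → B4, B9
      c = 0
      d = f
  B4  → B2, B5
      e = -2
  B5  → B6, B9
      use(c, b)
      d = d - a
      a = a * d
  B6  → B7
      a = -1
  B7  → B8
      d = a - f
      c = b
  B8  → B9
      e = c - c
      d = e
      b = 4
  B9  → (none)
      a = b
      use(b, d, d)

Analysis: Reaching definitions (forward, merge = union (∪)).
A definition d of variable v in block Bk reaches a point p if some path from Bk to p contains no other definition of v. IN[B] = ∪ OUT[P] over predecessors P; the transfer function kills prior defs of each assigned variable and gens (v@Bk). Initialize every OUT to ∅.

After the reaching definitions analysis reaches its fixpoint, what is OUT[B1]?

Converged values:
  B0:  IN={}  OUT={a@B0}
  B1:  IN={a@B0}  OUT={a@B0, b@B1, f@B1}
  B2:  IN={a@B0, b@B1, b@B2, c@B3, d@B3, e@B4, f@B1, f@B2}  OUT={a@B0, b@B2, c@B2, d@B3, e@B4, f@B2}
  B3:  IN={a@B0, b@B2, c@B2, d@B3, e@B4, f@B2}  OUT={a@B0, b@B2, c@B3, d@B3, e@B4, f@B2}
  B4:  IN={a@B0, b@B2, c@B3, d@B3, e@B4, f@B2}  OUT={a@B0, b@B2, c@B3, d@B3, e@B4, f@B2}
  B5:  IN={a@B0, b@B2, c@B3, d@B3, e@B4, f@B2}  OUT={a@B5, b@B2, c@B3, d@B5, e@B4, f@B2}
  B6:  IN={a@B5, b@B2, c@B3, d@B5, e@B4, f@B2}  OUT={a@B6, b@B2, c@B3, d@B5, e@B4, f@B2}
  B7:  IN={a@B6, b@B2, c@B3, d@B5, e@B4, f@B2}  OUT={a@B6, b@B2, c@B7, d@B7, e@B4, f@B2}
  B8:  IN={a@B6, b@B2, c@B7, d@B7, e@B4, f@B2}  OUT={a@B6, b@B8, c@B7, d@B8, e@B8, f@B2}
  B9:  IN={a@B0, a@B5, a@B6, b@B2, b@B8, c@B2, c@B3, c@B7, d@B3, d@B5, d@B8, e@B4, e@B8, f@B2}  OUT={a@B9, b@B2, b@B8, c@B2, c@B3, c@B7, d@B3, d@B5, d@B8, e@B4, e@B8, f@B2}

Merge at B1: IN[B1] = OUT[B0] = {a@B0}
Applying B1's transfer function to that IN value gives OUT[B1] (row B1 above).

Answer: {a@B0, b@B1, f@B1}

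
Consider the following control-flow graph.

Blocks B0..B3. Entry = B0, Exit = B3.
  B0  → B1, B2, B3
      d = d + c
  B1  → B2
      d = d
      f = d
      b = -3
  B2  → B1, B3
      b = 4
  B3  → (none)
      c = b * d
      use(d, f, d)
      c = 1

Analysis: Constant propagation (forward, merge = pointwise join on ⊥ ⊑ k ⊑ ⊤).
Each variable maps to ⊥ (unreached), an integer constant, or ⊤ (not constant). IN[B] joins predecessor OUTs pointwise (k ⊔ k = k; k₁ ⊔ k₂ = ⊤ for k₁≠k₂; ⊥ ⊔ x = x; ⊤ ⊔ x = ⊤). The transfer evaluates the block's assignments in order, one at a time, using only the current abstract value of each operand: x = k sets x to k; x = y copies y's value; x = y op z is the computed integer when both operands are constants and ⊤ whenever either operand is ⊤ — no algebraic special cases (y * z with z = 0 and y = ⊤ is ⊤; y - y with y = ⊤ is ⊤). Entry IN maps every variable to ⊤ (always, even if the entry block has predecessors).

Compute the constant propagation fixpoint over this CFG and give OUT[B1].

Answer: {a: ⊤, b: -3, c: ⊤, d: ⊤, e: ⊤, f: ⊤}

Derivation:
Fixpoint table:
  B0:   IN=(all ⊤)   OUT=(all ⊤)
  B1:   IN=(all ⊤)   OUT={b:-3; rest ⊤}
  B2:   IN=(all ⊤)   OUT={b:4; rest ⊤}
  B3:   IN=(all ⊤)   OUT={c:1; rest ⊤}

Merge at B1: IN[B1] = OUT[B0] ⊔ OUT[B2] = {a: ⊤, b: ⊤, c: ⊤, d: ⊤, e: ⊤, f: ⊤}
Applying B1's transfer function to that IN value gives OUT[B1] (row B1 above).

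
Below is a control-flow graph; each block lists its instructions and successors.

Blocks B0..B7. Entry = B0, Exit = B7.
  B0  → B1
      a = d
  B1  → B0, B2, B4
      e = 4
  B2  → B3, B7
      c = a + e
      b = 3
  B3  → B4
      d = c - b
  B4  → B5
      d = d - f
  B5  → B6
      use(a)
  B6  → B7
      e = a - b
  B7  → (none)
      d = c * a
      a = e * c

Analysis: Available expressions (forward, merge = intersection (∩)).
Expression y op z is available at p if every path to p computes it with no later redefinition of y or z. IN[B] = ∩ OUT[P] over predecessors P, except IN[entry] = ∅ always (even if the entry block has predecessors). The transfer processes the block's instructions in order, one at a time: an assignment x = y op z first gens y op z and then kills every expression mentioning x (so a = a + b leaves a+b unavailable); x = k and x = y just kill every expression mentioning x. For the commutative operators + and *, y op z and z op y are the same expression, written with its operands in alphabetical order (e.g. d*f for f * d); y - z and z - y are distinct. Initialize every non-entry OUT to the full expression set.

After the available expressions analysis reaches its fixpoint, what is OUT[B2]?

Fixpoint table:
  B0:   IN={}   OUT={}
  B1:   IN={}   OUT={}
  B2:   IN={}   OUT={a+e}
  B3:   IN={a+e}   OUT={a+e, c-b}
  B4:   IN={}   OUT={}
  B5:   IN={}   OUT={}
  B6:   IN={}   OUT={a-b}
  B7:   IN={}   OUT={c*e}

Merge at B2: IN[B2] = OUT[B1] = {}
Applying B2's transfer function to that IN value gives OUT[B2] (row B2 above).

Answer: {a+e}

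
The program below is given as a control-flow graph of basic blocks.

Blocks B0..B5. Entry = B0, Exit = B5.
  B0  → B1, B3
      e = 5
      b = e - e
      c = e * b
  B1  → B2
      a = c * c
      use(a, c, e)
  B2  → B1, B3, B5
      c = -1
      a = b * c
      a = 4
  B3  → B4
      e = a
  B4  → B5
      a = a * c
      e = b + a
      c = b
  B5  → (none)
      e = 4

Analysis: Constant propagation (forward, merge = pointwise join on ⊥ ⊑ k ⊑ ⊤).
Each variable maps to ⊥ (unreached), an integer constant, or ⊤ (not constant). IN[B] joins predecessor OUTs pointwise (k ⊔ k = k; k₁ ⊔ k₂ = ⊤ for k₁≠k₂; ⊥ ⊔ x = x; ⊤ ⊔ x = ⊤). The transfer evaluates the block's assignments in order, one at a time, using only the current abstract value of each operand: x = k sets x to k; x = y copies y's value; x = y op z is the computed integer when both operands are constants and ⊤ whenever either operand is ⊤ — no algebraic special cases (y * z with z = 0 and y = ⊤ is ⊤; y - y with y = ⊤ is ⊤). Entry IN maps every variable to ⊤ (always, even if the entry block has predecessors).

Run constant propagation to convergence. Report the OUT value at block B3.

Answer: {a: ⊤, b: 0, c: ⊤, d: ⊤, e: ⊤, f: ⊤}

Working:
Fixpoint table:
  B0:  IN=(all ⊤)  OUT={b:0, c:0, e:5; rest ⊤}
  B1:  IN={b:0, e:5; rest ⊤}  OUT={b:0, e:5; rest ⊤}
  B2:  IN={b:0, e:5; rest ⊤}  OUT={a:4, b:0, c:-1, e:5; rest ⊤}
  B3:  IN={b:0, e:5; rest ⊤}  OUT={b:0; rest ⊤}
  B4:  IN={b:0; rest ⊤}  OUT={b:0, c:0; rest ⊤}
  B5:  IN={b:0; rest ⊤}  OUT={b:0, e:4; rest ⊤}

Merge at B3: IN[B3] = OUT[B0] ⊔ OUT[B2] = {a: ⊤, b: 0, c: ⊤, d: ⊤, e: 5, f: ⊤}
Applying B3's transfer function to that IN value gives OUT[B3] (row B3 above).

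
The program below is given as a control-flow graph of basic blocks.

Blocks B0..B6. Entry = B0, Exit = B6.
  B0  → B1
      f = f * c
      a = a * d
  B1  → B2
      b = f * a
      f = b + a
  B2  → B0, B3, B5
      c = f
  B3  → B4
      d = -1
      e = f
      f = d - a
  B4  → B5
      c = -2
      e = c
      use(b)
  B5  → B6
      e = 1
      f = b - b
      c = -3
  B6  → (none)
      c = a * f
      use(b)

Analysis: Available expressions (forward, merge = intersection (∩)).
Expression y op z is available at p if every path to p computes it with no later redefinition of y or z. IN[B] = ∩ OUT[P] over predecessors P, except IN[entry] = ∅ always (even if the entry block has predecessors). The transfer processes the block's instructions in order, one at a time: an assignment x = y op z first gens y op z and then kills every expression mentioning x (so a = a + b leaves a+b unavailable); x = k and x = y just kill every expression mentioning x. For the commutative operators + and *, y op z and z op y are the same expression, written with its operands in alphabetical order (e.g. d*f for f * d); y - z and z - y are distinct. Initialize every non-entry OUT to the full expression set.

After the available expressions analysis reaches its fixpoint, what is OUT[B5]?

Converged values:
  B0: | IN={} | OUT={}
  B1: | IN={} | OUT={a+b}
  B2: | IN={a+b} | OUT={a+b}
  B3: | IN={a+b} | OUT={a+b, d-a}
  B4: | IN={a+b, d-a} | OUT={a+b, d-a}
  B5: | IN={a+b} | OUT={a+b, b-b}
  B6: | IN={a+b, b-b} | OUT={a*f, a+b, b-b}

Merge at B5: IN[B5] = OUT[B2] ∩ OUT[B4] = {a+b}
Applying B5's transfer function to that IN value gives OUT[B5] (row B5 above).

Answer: {a+b, b-b}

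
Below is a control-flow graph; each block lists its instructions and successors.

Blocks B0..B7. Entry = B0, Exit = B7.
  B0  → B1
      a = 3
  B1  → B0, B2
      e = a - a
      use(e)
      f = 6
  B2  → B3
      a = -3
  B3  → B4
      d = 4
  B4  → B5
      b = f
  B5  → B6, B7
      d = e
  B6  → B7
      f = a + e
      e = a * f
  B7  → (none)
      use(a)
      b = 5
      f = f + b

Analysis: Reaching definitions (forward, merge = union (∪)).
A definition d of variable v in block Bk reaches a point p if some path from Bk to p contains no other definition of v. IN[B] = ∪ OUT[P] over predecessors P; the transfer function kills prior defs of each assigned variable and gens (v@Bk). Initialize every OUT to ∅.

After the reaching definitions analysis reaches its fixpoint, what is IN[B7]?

Answer: {a@B2, b@B4, d@B5, e@B1, e@B6, f@B1, f@B6}

Working:
Per-block solution:
  B0:   IN={a@B0, e@B1, f@B1}   OUT={a@B0, e@B1, f@B1}
  B1:   IN={a@B0, e@B1, f@B1}   OUT={a@B0, e@B1, f@B1}
  B2:   IN={a@B0, e@B1, f@B1}   OUT={a@B2, e@B1, f@B1}
  B3:   IN={a@B2, e@B1, f@B1}   OUT={a@B2, d@B3, e@B1, f@B1}
  B4:   IN={a@B2, d@B3, e@B1, f@B1}   OUT={a@B2, b@B4, d@B3, e@B1, f@B1}
  B5:   IN={a@B2, b@B4, d@B3, e@B1, f@B1}   OUT={a@B2, b@B4, d@B5, e@B1, f@B1}
  B6:   IN={a@B2, b@B4, d@B5, e@B1, f@B1}   OUT={a@B2, b@B4, d@B5, e@B6, f@B6}
  B7:   IN={a@B2, b@B4, d@B5, e@B1, e@B6, f@B1, f@B6}   OUT={a@B2, b@B7, d@B5, e@B1, e@B6, f@B7}

Merge at B7: IN[B7] = OUT[B5] ⊔ OUT[B6] = {a@B2, b@B4, d@B5, e@B1, e@B6, f@B1, f@B6}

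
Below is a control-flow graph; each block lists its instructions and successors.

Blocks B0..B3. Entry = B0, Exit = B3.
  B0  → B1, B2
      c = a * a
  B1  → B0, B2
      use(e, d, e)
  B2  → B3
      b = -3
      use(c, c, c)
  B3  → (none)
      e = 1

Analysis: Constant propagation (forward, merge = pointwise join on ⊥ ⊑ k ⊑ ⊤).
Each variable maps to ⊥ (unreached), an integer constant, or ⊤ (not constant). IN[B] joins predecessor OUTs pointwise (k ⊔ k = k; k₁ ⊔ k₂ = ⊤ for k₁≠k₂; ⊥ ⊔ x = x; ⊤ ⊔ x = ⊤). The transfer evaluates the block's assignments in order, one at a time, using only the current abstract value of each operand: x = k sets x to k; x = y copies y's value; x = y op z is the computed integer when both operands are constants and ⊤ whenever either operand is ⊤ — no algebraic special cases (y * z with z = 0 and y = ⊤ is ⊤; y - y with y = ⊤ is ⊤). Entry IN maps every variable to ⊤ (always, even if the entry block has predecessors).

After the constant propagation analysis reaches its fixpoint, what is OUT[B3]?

Converged values:
  B0:   IN=(all ⊤)   OUT=(all ⊤)
  B1:   IN=(all ⊤)   OUT=(all ⊤)
  B2:   IN=(all ⊤)   OUT={b:-3; rest ⊤}
  B3:   IN={b:-3; rest ⊤}   OUT={b:-3, e:1; rest ⊤}

Merge at B3: IN[B3] = OUT[B2] = {a: ⊤, b: -3, c: ⊤, d: ⊤, e: ⊤, f: ⊤}
Applying B3's transfer function to that IN value gives OUT[B3] (row B3 above).

Answer: {a: ⊤, b: -3, c: ⊤, d: ⊤, e: 1, f: ⊤}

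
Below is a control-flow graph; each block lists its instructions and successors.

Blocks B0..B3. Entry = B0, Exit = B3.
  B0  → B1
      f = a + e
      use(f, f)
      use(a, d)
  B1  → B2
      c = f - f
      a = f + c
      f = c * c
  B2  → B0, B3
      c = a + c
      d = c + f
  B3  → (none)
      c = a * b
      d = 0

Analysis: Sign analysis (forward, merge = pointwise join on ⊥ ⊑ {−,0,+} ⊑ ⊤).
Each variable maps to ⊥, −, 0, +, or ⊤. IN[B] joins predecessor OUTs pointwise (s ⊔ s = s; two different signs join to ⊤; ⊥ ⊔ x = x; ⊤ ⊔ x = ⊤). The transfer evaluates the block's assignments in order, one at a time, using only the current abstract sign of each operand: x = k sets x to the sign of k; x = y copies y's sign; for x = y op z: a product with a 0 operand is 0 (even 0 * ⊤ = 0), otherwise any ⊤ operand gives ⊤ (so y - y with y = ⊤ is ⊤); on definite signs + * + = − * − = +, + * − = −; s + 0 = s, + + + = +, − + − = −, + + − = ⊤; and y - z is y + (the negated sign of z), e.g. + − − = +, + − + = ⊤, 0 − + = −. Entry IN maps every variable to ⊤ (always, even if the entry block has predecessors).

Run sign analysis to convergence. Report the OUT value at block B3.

Converged values:
  B0: | IN=(all ⊤) | OUT=(all ⊤)
  B1: | IN=(all ⊤) | OUT=(all ⊤)
  B2: | IN=(all ⊤) | OUT=(all ⊤)
  B3: | IN=(all ⊤) | OUT={d:0; rest ⊤}

Merge at B3: IN[B3] = OUT[B2] = {a: ⊤, b: ⊤, c: ⊤, d: ⊤, e: ⊤, f: ⊤}
Applying B3's transfer function to that IN value gives OUT[B3] (row B3 above).

Answer: {a: ⊤, b: ⊤, c: ⊤, d: 0, e: ⊤, f: ⊤}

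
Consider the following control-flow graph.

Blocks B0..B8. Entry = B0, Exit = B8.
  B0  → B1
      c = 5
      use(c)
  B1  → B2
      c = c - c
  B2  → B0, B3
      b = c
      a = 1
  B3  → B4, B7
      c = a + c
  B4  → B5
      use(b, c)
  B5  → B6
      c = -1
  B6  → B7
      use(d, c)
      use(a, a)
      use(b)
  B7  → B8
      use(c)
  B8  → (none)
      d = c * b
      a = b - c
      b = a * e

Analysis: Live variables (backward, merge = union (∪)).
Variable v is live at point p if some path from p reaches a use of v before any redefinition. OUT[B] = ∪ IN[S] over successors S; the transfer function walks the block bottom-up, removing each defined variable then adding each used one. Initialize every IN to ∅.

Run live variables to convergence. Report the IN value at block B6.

Answer: {a, b, c, d, e}

Working:
Per-block solution:
  B0:  IN={d, e}  OUT={c, d, e}
  B1:  IN={c, d, e}  OUT={c, d, e}
  B2:  IN={c, d, e}  OUT={a, b, c, d, e}
  B3:  IN={a, b, c, d, e}  OUT={a, b, c, d, e}
  B4:  IN={a, b, c, d, e}  OUT={a, b, d, e}
  B5:  IN={a, b, d, e}  OUT={a, b, c, d, e}
  B6:  IN={a, b, c, d, e}  OUT={b, c, e}
  B7:  IN={b, c, e}  OUT={b, c, e}
  B8:  IN={b, c, e}  OUT={}

Merge at B6: OUT[B6] = IN[B7] = {b, c, e}
Applying B6's transfer function to that OUT value gives IN[B6] (row B6 above).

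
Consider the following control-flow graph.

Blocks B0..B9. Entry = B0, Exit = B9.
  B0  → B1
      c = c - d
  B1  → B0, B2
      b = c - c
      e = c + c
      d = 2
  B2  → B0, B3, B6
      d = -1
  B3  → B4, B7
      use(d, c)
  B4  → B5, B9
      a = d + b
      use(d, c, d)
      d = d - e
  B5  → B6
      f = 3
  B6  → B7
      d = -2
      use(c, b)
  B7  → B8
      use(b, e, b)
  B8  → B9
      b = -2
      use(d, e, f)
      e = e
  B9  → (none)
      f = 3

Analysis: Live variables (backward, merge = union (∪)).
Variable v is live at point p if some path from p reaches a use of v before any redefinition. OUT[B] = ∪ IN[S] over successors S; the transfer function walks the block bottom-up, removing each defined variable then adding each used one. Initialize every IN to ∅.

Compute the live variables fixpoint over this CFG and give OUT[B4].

Answer: {b, c, e}

Trace:
Converged values:
  B0: | IN={c, d, f} | OUT={c, f}
  B1: | IN={c, f} | OUT={b, c, d, e, f}
  B2: | IN={b, c, e, f} | OUT={b, c, d, e, f}
  B3: | IN={b, c, d, e, f} | OUT={b, c, d, e, f}
  B4: | IN={b, c, d, e} | OUT={b, c, e}
  B5: | IN={b, c, e} | OUT={b, c, e, f}
  B6: | IN={b, c, e, f} | OUT={b, d, e, f}
  B7: | IN={b, d, e, f} | OUT={d, e, f}
  B8: | IN={d, e, f} | OUT={}
  B9: | IN={} | OUT={}

Merge at B4: OUT[B4] = IN[B5] ⊔ IN[B9] = {b, c, e}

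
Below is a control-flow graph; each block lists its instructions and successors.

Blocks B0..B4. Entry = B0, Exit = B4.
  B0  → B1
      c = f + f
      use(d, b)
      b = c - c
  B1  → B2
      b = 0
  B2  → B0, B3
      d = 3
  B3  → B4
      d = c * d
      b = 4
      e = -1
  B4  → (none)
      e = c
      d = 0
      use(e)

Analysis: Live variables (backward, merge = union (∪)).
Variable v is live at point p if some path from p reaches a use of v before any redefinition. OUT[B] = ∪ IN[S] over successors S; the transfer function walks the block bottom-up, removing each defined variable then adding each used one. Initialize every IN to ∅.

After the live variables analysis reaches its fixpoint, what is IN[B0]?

Answer: {b, d, f}

Derivation:
Per-block solution:
  B0: | IN={b, d, f} | OUT={c, f}
  B1: | IN={c, f} | OUT={b, c, f}
  B2: | IN={b, c, f} | OUT={b, c, d, f}
  B3: | IN={c, d} | OUT={c}
  B4: | IN={c} | OUT={}

Merge at B0: OUT[B0] = IN[B1] = {c, f}
Applying B0's transfer function to that OUT value gives IN[B0] (row B0 above).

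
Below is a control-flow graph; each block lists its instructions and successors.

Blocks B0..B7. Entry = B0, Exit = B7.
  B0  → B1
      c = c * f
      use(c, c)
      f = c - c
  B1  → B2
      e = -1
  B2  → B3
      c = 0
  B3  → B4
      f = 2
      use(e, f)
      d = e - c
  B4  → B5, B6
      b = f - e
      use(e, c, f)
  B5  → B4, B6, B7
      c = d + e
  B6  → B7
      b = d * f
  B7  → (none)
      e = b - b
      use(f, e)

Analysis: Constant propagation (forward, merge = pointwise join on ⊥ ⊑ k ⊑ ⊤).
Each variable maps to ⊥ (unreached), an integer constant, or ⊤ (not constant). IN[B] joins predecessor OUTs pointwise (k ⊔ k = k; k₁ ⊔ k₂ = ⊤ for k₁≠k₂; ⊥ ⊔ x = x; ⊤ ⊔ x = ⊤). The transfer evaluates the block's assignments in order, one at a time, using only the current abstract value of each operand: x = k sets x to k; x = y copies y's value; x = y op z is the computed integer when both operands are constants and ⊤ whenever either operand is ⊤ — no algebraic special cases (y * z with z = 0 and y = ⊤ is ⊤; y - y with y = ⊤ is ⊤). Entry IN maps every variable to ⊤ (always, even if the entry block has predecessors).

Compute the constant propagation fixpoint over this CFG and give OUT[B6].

Answer: {a: ⊤, b: -2, c: ⊤, d: -1, e: -1, f: 2}

Derivation:
Per-block solution:
  B0: | IN=(all ⊤) | OUT=(all ⊤)
  B1: | IN=(all ⊤) | OUT={e:-1; rest ⊤}
  B2: | IN={e:-1; rest ⊤} | OUT={c:0, e:-1; rest ⊤}
  B3: | IN={c:0, e:-1; rest ⊤} | OUT={c:0, d:-1, e:-1, f:2; rest ⊤}
  B4: | IN={d:-1, e:-1, f:2; rest ⊤} | OUT={b:3, d:-1, e:-1, f:2; rest ⊤}
  B5: | IN={b:3, d:-1, e:-1, f:2; rest ⊤} | OUT={b:3, c:-2, d:-1, e:-1, f:2; rest ⊤}
  B6: | IN={b:3, d:-1, e:-1, f:2; rest ⊤} | OUT={b:-2, d:-1, e:-1, f:2; rest ⊤}
  B7: | IN={d:-1, e:-1, f:2; rest ⊤} | OUT={d:-1, f:2; rest ⊤}

Merge at B6: IN[B6] = OUT[B4] ⊔ OUT[B5] = {a: ⊤, b: 3, c: ⊤, d: -1, e: -1, f: 2}
Applying B6's transfer function to that IN value gives OUT[B6] (row B6 above).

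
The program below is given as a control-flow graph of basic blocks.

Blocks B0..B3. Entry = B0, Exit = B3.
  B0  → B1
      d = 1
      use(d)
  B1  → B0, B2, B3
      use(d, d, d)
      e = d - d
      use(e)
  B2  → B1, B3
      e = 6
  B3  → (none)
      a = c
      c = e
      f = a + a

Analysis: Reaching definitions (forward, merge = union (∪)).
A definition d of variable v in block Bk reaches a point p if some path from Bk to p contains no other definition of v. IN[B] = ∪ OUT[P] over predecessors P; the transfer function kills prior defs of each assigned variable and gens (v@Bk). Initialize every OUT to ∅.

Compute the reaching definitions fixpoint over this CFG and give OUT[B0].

Answer: {d@B0, e@B1}

Working:
Fixpoint table:
  B0:  IN={d@B0, e@B1}  OUT={d@B0, e@B1}
  B1:  IN={d@B0, e@B1, e@B2}  OUT={d@B0, e@B1}
  B2:  IN={d@B0, e@B1}  OUT={d@B0, e@B2}
  B3:  IN={d@B0, e@B1, e@B2}  OUT={a@B3, c@B3, d@B0, e@B1, e@B2, f@B3}

Merge at B0 (entry node, so the boundary value {} is joined with the incoming edge(s)): IN[B0] = {} ⊔ OUT[B1] = {d@B0, e@B1}
Applying B0's transfer function to that IN value gives OUT[B0] (row B0 above).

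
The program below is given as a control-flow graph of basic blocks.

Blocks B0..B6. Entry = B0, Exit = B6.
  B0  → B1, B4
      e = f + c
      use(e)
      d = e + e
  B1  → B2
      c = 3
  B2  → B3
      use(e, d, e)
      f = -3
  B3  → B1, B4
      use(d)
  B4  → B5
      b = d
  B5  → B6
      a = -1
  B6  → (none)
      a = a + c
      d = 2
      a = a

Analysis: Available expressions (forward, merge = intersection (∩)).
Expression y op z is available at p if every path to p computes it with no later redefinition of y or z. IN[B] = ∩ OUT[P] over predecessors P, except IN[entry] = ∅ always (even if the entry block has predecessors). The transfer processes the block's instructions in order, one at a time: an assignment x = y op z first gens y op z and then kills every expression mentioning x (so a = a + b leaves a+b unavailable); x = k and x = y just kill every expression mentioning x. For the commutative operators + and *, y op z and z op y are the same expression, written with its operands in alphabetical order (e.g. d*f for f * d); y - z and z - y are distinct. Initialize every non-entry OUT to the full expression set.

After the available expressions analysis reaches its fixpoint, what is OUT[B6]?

Answer: {e+e}

Working:
Converged values:
  B0:  IN={}  OUT={c+f, e+e}
  B1:  IN={e+e}  OUT={e+e}
  B2:  IN={e+e}  OUT={e+e}
  B3:  IN={e+e}  OUT={e+e}
  B4:  IN={e+e}  OUT={e+e}
  B5:  IN={e+e}  OUT={e+e}
  B6:  IN={e+e}  OUT={e+e}

Merge at B6: IN[B6] = OUT[B5] = {e+e}
Applying B6's transfer function to that IN value gives OUT[B6] (row B6 above).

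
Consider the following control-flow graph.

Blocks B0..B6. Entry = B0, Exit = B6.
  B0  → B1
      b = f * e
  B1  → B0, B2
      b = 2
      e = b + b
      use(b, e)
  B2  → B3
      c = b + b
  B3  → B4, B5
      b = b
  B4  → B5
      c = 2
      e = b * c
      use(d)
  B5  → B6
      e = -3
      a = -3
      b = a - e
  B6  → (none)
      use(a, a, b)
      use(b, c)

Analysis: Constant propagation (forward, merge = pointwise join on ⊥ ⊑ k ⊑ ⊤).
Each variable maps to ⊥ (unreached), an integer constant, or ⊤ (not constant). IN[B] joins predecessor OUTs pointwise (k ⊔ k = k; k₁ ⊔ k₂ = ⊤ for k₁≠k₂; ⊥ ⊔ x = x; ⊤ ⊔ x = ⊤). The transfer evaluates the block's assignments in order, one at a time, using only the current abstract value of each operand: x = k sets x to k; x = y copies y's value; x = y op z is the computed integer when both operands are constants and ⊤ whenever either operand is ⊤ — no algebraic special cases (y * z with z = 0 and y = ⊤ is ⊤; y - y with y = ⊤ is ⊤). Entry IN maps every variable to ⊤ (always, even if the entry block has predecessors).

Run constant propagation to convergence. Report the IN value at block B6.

Answer: {a: -3, b: 0, c: ⊤, d: ⊤, e: -3, f: ⊤}

Derivation:
Fixpoint table:
  B0: | IN=(all ⊤) | OUT=(all ⊤)
  B1: | IN=(all ⊤) | OUT={b:2, e:4; rest ⊤}
  B2: | IN={b:2, e:4; rest ⊤} | OUT={b:2, c:4, e:4; rest ⊤}
  B3: | IN={b:2, c:4, e:4; rest ⊤} | OUT={b:2, c:4, e:4; rest ⊤}
  B4: | IN={b:2, c:4, e:4; rest ⊤} | OUT={b:2, c:2, e:4; rest ⊤}
  B5: | IN={b:2, e:4; rest ⊤} | OUT={a:-3, b:0, e:-3; rest ⊤}
  B6: | IN={a:-3, b:0, e:-3; rest ⊤} | OUT={a:-3, b:0, e:-3; rest ⊤}

Merge at B6: IN[B6] = OUT[B5] = {a: -3, b: 0, c: ⊤, d: ⊤, e: -3, f: ⊤}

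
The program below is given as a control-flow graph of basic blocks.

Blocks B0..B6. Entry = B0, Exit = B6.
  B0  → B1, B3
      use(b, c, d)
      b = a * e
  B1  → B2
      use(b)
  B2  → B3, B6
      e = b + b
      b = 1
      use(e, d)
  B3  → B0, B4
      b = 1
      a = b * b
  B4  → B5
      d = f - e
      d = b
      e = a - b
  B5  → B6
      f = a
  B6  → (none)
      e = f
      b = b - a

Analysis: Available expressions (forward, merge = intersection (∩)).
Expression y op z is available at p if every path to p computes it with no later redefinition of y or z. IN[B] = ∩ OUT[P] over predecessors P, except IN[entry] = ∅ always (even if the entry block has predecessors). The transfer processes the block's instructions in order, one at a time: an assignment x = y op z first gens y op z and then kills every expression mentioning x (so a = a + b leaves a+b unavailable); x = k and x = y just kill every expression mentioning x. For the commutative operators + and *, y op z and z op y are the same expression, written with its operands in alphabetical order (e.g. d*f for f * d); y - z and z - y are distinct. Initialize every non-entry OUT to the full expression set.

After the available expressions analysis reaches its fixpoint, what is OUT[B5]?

Per-block solution:
  B0:   IN={}   OUT={a*e}
  B1:   IN={a*e}   OUT={a*e}
  B2:   IN={a*e}   OUT={}
  B3:   IN={}   OUT={b*b}
  B4:   IN={b*b}   OUT={a-b, b*b}
  B5:   IN={a-b, b*b}   OUT={a-b, b*b}
  B6:   IN={}   OUT={}

Merge at B5: IN[B5] = OUT[B4] = {a-b, b*b}
Applying B5's transfer function to that IN value gives OUT[B5] (row B5 above).

Answer: {a-b, b*b}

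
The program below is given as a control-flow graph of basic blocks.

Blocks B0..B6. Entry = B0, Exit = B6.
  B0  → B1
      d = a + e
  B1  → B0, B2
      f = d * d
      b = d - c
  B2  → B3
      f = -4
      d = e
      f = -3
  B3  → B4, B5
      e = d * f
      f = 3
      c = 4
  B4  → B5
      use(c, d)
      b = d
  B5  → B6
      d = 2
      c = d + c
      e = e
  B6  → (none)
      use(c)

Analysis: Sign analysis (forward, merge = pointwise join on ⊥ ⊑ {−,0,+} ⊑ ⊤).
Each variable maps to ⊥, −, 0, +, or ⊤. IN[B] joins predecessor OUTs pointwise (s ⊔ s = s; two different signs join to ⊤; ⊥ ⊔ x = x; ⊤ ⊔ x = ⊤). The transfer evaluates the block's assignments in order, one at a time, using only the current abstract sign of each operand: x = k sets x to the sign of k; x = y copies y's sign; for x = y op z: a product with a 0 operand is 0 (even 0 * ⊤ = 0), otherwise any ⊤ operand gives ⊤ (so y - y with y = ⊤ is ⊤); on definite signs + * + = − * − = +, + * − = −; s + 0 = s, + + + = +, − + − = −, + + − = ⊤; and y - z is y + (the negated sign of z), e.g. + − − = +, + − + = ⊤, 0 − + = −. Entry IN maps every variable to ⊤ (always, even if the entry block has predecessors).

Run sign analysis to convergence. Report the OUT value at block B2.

Fixpoint table:
  B0: | IN=(all ⊤) | OUT=(all ⊤)
  B1: | IN=(all ⊤) | OUT=(all ⊤)
  B2: | IN=(all ⊤) | OUT={f:-; rest ⊤}
  B3: | IN={f:-; rest ⊤} | OUT={c:+, f:+; rest ⊤}
  B4: | IN={c:+, f:+; rest ⊤} | OUT={c:+, f:+; rest ⊤}
  B5: | IN={c:+, f:+; rest ⊤} | OUT={c:+, d:+, f:+; rest ⊤}
  B6: | IN={c:+, d:+, f:+; rest ⊤} | OUT={c:+, d:+, f:+; rest ⊤}

Merge at B2: IN[B2] = OUT[B1] = {a: ⊤, b: ⊤, c: ⊤, d: ⊤, e: ⊤, f: ⊤}
Applying B2's transfer function to that IN value gives OUT[B2] (row B2 above).

Answer: {a: ⊤, b: ⊤, c: ⊤, d: ⊤, e: ⊤, f: -}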